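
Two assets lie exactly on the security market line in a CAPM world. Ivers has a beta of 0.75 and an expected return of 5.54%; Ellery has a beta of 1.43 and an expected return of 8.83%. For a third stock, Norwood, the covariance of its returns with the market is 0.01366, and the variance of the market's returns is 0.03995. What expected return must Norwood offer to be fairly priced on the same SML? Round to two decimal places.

3.57%

MRP = (8.83% − 5.54%) / (1.43 − 0.75) = 4.8382%
R_f = 5.54% − 0.75 × 4.8382% = 1.9114%
β_Norwood = Cov / Var(R_m) = 0.01366 / 0.03995 = 0.3419
E(R_Norwood) = R_f + β × MRP = 1.9114% + 0.3419 × 4.8382% = 3.57%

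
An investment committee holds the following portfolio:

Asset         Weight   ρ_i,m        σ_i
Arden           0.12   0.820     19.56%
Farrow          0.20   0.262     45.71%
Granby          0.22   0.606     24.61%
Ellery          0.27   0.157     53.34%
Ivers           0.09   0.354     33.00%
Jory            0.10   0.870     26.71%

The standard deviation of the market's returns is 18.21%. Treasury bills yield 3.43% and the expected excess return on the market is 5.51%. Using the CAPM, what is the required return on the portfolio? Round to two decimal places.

7.44%

β_Arden = 0.820 × 19.56% / 18.21% = 0.8808
β_Farrow = 0.262 × 45.71% / 18.21% = 0.6577
β_Granby = 0.606 × 24.61% / 18.21% = 0.8190
β_Ellery = 0.157 × 53.34% / 18.21% = 0.4599
β_Ivers = 0.354 × 33.00% / 18.21% = 0.6415
β_Jory = 0.870 × 26.71% / 18.21% = 1.2761
β_P = Σ w_i β_i = 0.12×0.8808 + 0.20×0.6577 + 0.22×0.8190 + 0.27×0.4599 + 0.09×0.6415 + 0.10×1.2761 = 0.7269
E(R_P) = R_f + β_P × MRP = 3.43% + 0.7269 × 5.51% = 7.44%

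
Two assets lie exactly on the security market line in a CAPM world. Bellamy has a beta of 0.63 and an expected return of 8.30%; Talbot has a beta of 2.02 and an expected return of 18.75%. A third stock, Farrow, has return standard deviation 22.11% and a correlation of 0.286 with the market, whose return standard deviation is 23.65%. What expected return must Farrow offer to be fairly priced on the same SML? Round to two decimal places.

5.57%

MRP = (18.75% − 8.30%) / (2.02 − 0.63) = 7.5180%
R_f = 8.30% − 0.63 × 7.5180% = 3.5637%
β_Farrow = ρ·σ_i/σ_m = 0.286 × 22.11 / 23.65 = 0.2674
E(R_Farrow) = R_f + β × MRP = 3.5637% + 0.2674 × 7.5180% = 5.57%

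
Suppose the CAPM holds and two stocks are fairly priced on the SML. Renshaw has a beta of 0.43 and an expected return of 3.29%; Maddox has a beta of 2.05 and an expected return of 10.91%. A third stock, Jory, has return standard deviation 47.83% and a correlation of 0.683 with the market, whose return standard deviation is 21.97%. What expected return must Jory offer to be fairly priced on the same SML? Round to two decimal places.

MRP = (10.91% − 3.29%) / (2.05 − 0.43) = 4.7037%
R_f = 3.29% − 0.43 × 4.7037% = 1.2674%
β_Jory = ρ·σ_i/σ_m = 0.683 × 47.83 / 21.97 = 1.4869
E(R_Jory) = R_f + β × MRP = 1.2674% + 1.4869 × 4.7037% = 8.26%

8.26%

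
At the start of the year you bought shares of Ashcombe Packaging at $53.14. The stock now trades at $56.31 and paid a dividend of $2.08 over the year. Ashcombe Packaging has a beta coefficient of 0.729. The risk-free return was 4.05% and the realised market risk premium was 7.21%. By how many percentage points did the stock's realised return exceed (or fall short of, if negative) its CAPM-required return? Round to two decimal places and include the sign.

Realised HPR = (P1 + D1 − P0) / P0 = (56.31 + 2.08 − 53.14) / 53.14 = 5.25 / 53.14 = 9.8796%
CAPM required = R_f + β·MRP = 4.05% + 0.729 × 7.21% = 9.30609%
α = realised − required = 9.8796% − 9.30609% = +0.57%

+0.57%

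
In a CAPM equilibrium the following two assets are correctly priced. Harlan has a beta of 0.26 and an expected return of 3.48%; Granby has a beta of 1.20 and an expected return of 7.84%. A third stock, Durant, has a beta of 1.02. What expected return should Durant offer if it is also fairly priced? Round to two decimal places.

MRP (SML slope) = (7.84% − 3.48%) / (1.20 − 0.26) = 4.36% / 0.94 = 4.6383%
R_f (intercept) = 3.48% − 0.26 × 4.6383% = 2.2740%
E(R_Durant) = R_f + β × MRP = 2.2740% + 1.02 × 4.6383% = 7.01%

7.01%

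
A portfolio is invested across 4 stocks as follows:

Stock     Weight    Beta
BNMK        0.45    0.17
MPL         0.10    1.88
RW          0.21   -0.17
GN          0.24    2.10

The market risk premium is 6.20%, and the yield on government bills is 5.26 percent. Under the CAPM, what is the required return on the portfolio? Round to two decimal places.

β_P = Σ w_i β_i = 0.45×0.17 + 0.10×1.88 + 0.21×-0.17 + 0.24×2.10 = 0.7328
E(R_P) = R_f + β_P × MRP = 5.26% + 0.7328 × 6.20% = 9.80%

9.80%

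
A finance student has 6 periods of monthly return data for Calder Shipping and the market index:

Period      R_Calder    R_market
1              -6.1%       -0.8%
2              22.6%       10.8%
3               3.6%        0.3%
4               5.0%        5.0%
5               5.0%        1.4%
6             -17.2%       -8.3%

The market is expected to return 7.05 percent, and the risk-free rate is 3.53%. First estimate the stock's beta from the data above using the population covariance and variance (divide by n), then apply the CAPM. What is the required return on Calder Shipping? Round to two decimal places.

10.64%

Mean R_i = (-6.1 + 22.6 + 3.6 + 5.0 + 5.0 − 17.2) / 6 = 2.1500%
Mean R_m = (-0.8 + 10.8 + 0.3 + 5.0 + 1.4 − 8.3) / 6 = 1.4000%
Σ(R_i − R̄_i)(R_m − R̄_m) = 406.7400  ⇒  Cov = 406.7400 / 6 = 67.7900
Σ(R_m − R̄_m)² = 201.4600  ⇒  Var(R_m) = 201.4600 / 6 = 33.5767
β = Cov / Var(R_m) = 67.7900 / 33.5767 = 2.0190
MRP = 7.05% − 3.53% = 3.52%
E(R) = R_f + β × MRP = 3.53% + 2.0190 × 3.52% = 10.64%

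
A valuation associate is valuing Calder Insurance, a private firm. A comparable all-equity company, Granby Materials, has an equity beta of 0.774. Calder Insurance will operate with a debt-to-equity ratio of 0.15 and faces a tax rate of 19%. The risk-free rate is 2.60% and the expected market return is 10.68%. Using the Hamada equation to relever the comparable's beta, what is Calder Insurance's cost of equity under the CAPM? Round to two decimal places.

β_L = β_U × [1 + (1 − t)(D/E)] = 0.774 × [1 + (1 − 0.19) × 0.15]
    = 0.774 × [1 + 0.81 × 0.15] = 0.774 × 1.1215 = 0.8680
MRP = 10.68% − 2.60% = 8.08%
E(R) = R_f + β_L × MRP = 2.60% + 0.8680 × 8.08% = 9.61%

9.61%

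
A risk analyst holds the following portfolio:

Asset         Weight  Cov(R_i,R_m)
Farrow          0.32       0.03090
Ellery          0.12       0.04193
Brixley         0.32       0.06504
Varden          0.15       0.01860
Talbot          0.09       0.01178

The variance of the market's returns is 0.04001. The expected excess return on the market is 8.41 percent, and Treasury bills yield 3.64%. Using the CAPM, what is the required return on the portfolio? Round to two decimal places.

11.96%

β_Farrow = 0.03090 / 0.04001 = 0.7723
β_Ellery = 0.04193 / 0.04001 = 1.0480
β_Brixley = 0.06504 / 0.04001 = 1.6256
β_Varden = 0.01860 / 0.04001 = 0.4649
β_Talbot = 0.01178 / 0.04001 = 0.2944
β_P = Σ w_i β_i = 0.32×0.7723 + 0.12×1.0480 + 0.32×1.6256 + 0.15×0.4649 + 0.09×0.2944 = 0.9893
E(R_P) = R_f + β_P × MRP = 3.64% + 0.9893 × 8.41% = 11.96%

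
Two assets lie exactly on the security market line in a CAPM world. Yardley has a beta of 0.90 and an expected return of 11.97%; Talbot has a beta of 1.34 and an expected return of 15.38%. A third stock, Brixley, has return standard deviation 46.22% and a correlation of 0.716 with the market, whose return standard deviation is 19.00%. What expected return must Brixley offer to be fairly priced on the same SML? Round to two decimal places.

18.49%

MRP = (15.38% − 11.97%) / (1.34 − 0.90) = 7.7500%
R_f = 11.97% − 0.90 × 7.7500% = 4.9950%
β_Brixley = ρ·σ_i/σ_m = 0.716 × 46.22 / 19.00 = 1.7418
E(R_Brixley) = R_f + β × MRP = 4.9950% + 1.7418 × 7.7500% = 18.49%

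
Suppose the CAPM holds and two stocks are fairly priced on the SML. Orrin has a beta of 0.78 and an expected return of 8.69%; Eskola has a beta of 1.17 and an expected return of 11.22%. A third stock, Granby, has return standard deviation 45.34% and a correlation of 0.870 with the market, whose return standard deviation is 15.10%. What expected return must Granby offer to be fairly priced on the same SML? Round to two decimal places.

MRP = (11.22% − 8.69%) / (1.17 − 0.78) = 6.4872%
R_f = 8.69% − 0.78 × 6.4872% = 3.6300%
β_Granby = ρ·σ_i/σ_m = 0.870 × 45.34 / 15.10 = 2.6123
E(R_Granby) = R_f + β × MRP = 3.6300% + 2.6123 × 6.4872% = 20.58%

20.58%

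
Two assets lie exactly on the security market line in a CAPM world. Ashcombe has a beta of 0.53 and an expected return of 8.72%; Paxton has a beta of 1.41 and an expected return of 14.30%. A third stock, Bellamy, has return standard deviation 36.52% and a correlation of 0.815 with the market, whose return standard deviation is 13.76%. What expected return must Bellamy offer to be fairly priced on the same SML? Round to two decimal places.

MRP = (14.30% − 8.72%) / (1.41 − 0.53) = 6.3409%
R_f = 8.72% − 0.53 × 6.3409% = 5.3593%
β_Bellamy = ρ·σ_i/σ_m = 0.815 × 36.52 / 13.76 = 2.1631
E(R_Bellamy) = R_f + β × MRP = 5.3593% + 2.1631 × 6.3409% = 19.08%

19.08%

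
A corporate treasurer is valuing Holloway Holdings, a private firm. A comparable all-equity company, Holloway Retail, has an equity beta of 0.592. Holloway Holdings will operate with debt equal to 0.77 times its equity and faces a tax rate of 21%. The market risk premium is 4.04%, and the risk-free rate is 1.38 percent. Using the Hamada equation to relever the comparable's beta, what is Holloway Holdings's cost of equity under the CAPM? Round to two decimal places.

5.23%

β_L = β_U × [1 + (1 − t)(D/E)] = 0.592 × [1 + (1 − 0.21) × 0.77]
    = 0.592 × [1 + 0.79 × 0.77] = 0.592 × 1.6083 = 0.9521
E(R) = R_f + β_L × MRP = 1.38% + 0.9521 × 4.04% = 5.23%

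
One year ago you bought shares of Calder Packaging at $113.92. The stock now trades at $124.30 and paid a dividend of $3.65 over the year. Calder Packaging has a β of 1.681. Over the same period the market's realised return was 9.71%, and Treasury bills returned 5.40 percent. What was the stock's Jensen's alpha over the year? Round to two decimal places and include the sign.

-0.33%

Realised HPR = (P1 + D1 − P0) / P0 = (124.30 + 3.65 − 113.92) / 113.92 = 14.03 / 113.92 = 12.3157%
MRP = 9.71% − 5.40% = 4.31%
CAPM required = R_f + β·MRP = 5.40% + 1.681 × 4.31% = 12.64511%
α = realised − required = 12.3157% − 12.64511% = -0.33%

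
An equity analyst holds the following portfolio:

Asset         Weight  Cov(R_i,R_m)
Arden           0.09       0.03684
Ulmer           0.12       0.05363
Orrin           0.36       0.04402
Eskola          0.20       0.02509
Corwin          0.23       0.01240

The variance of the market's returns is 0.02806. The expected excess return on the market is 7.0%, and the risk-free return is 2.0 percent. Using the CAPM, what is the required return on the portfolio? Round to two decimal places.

β_Arden = 0.03684 / 0.02806 = 1.3129
β_Ulmer = 0.05363 / 0.02806 = 1.9113
β_Orrin = 0.04402 / 0.02806 = 1.5688
β_Eskola = 0.02509 / 0.02806 = 0.8942
β_Corwin = 0.01240 / 0.02806 = 0.4419
β_P = Σ w_i β_i = 0.09×1.3129 + 0.12×1.9113 + 0.36×1.5688 + 0.20×0.8942 + 0.23×0.4419 = 1.1928
E(R_P) = R_f + β_P × MRP = 2.0% + 1.1928 × 7.0% = 10.35%

10.35%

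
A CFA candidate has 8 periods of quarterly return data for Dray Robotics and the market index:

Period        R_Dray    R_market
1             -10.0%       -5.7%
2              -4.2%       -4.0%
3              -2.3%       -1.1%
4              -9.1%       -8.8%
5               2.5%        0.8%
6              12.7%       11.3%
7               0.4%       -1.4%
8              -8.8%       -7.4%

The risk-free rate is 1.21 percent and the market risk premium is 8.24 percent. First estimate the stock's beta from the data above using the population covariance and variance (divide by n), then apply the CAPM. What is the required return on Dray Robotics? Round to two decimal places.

Mean R_i = (-10.0 − 4.2 − 2.3 − 9.1 + 2.5 + 12.7 + 0.4 − 8.8) / 8 = -2.3500%
Mean R_m = (-5.7 − 4.0 − 1.1 − 8.8 + 0.8 + 11.3 − 1.4 − 7.4) / 8 = -2.0375%
Σ(R_i − R̄_i)(R_m − R̄_m) = 328.1750  ⇒  Cov = 328.1750 / 8 = 41.0219
Σ(R_m − R̄_m)² = 278.9788  ⇒  Var(R_m) = 278.9788 / 8 = 34.8724
β = Cov / Var(R_m) = 41.0219 / 34.8724 = 1.1763
E(R) = R_f + β × MRP = 1.21% + 1.1763 × 8.24% = 10.90%

10.90%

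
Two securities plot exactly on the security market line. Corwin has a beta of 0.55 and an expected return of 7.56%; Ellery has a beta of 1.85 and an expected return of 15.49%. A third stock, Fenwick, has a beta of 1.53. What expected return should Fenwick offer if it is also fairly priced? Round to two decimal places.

13.54%

MRP (SML slope) = (15.49% − 7.56%) / (1.85 − 0.55) = 7.93% / 1.30 = 6.1000%
R_f (intercept) = 7.56% − 0.55 × 6.1000% = 4.2050%
E(R_Fenwick) = R_f + β × MRP = 4.2050% + 1.53 × 6.1000% = 13.54%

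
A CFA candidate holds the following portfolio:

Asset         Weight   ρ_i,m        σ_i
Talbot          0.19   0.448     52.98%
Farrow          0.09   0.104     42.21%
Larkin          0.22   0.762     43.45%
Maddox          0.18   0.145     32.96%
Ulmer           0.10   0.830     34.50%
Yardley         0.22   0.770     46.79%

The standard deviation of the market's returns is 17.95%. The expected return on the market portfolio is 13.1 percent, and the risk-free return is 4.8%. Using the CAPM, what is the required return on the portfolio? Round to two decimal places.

β_Talbot = 0.448 × 52.98% / 17.95% = 1.3223
β_Farrow = 0.104 × 42.21% / 17.95% = 0.2446
β_Larkin = 0.762 × 43.45% / 17.95% = 1.8445
β_Maddox = 0.145 × 32.96% / 17.95% = 0.2663
β_Ulmer = 0.830 × 34.50% / 17.95% = 1.5953
β_Yardley = 0.770 × 46.79% / 17.95% = 2.0071
β_P = Σ w_i β_i = 0.19×1.3223 + 0.09×0.2446 + 0.22×1.8445 + 0.18×0.2663 + 0.10×1.5953 + 0.22×2.0071 = 1.3281
MRP = 13.1% − 4.8% = 8.30%
E(R_P) = R_f + β_P × MRP = 4.8% + 1.3281 × 8.3% = 15.82%

15.82%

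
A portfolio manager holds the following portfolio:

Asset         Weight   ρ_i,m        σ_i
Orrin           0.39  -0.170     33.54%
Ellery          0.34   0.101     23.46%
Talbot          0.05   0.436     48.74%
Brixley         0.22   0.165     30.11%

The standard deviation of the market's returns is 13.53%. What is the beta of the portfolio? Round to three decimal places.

β_Orrin = -0.170 × 33.54% / 13.53% = -0.4214
β_Ellery = 0.101 × 23.46% / 13.53% = 0.1751
β_Talbot = 0.436 × 48.74% / 13.53% = 1.5706
β_Brixley = 0.165 × 30.11% / 13.53% = 0.3672
β_P = Σ w_i β_i = 0.39×-0.4214 + 0.34×0.1751 + 0.05×1.5706 + 0.22×0.3672 = 0.0545

0.055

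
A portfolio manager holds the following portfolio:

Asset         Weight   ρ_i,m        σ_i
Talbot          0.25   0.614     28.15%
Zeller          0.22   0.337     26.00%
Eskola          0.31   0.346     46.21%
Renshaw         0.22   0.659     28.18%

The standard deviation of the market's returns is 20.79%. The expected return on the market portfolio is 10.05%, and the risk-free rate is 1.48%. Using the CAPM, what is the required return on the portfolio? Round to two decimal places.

7.78%

β_Talbot = 0.614 × 28.15% / 20.79% = 0.8314
β_Zeller = 0.337 × 26.00% / 20.79% = 0.4215
β_Eskola = 0.346 × 46.21% / 20.79% = 0.7691
β_Renshaw = 0.659 × 28.18% / 20.79% = 0.8932
β_P = Σ w_i β_i = 0.25×0.8314 + 0.22×0.4215 + 0.31×0.7691 + 0.22×0.8932 = 0.7355
MRP = 10.05% − 1.48% = 8.57%
E(R_P) = R_f + β_P × MRP = 1.48% + 0.7355 × 8.57% = 7.78%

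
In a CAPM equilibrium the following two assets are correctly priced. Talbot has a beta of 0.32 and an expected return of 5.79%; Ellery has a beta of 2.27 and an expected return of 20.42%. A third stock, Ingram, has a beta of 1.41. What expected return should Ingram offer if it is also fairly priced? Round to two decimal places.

13.97%

MRP (SML slope) = (20.42% − 5.79%) / (2.27 − 0.32) = 14.63% / 1.95 = 7.5026%
R_f (intercept) = 5.79% − 0.32 × 7.5026% = 3.3892%
E(R_Ingram) = R_f + β × MRP = 3.3892% + 1.41 × 7.5026% = 13.97%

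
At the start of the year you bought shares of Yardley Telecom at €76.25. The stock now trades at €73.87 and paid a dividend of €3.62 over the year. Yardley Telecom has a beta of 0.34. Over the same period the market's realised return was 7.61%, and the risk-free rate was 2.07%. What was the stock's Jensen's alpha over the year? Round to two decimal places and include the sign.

-2.33%

Realised HPR = (P1 + D1 − P0) / P0 = (73.87 + 3.62 − 76.25) / 76.25 = 1.24 / 76.25 = 1.6262%
MRP = 7.61% − 2.07% = 5.54%
CAPM required = R_f + β·MRP = 2.07% + 0.34 × 5.54% = 3.9536%
α = realised − required = 1.6262% − 3.9536% = -2.33%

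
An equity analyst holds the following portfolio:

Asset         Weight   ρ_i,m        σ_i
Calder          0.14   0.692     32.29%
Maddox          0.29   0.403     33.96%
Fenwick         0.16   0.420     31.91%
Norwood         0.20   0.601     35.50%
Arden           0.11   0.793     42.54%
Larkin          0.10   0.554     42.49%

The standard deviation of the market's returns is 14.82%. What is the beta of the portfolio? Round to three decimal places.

1.321

β_Calder = 0.692 × 32.29% / 14.82% = 1.5077
β_Maddox = 0.403 × 33.96% / 14.82% = 0.9235
β_Fenwick = 0.420 × 31.91% / 14.82% = 0.9043
β_Norwood = 0.601 × 35.50% / 14.82% = 1.4396
β_Arden = 0.793 × 42.54% / 14.82% = 2.2763
β_Larkin = 0.554 × 42.49% / 14.82% = 1.5884
β_P = Σ w_i β_i = 0.14×1.5077 + 0.29×0.9235 + 0.16×0.9043 + 0.20×1.4396 + 0.11×2.2763 + 0.10×1.5884 = 1.3207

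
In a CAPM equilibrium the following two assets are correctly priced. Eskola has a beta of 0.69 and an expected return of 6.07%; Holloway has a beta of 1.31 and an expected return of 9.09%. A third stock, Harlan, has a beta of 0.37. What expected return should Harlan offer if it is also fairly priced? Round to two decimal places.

4.51%

MRP (SML slope) = (9.09% − 6.07%) / (1.31 − 0.69) = 3.02% / 0.62 = 4.8710%
R_f (intercept) = 6.07% − 0.69 × 4.8710% = 2.7090%
E(R_Harlan) = R_f + β × MRP = 2.7090% + 0.37 × 4.8710% = 4.51%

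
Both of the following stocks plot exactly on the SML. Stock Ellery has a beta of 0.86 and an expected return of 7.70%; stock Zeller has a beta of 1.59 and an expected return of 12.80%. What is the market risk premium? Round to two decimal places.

6.99%

Both satisfy E(R) = R_f + β·MRP, so the slope of the SML is
MRP = (12.80% − 7.70%) / (1.59 − 0.86) = 5.10% / 0.73 = 6.9863%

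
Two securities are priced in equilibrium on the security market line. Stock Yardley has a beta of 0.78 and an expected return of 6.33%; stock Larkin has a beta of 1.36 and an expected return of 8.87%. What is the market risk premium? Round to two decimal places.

Both satisfy E(R) = R_f + β·MRP, so the slope of the SML is
MRP = (8.87% − 6.33%) / (1.36 − 0.78) = 2.54% / 0.58 = 4.3793%

4.38%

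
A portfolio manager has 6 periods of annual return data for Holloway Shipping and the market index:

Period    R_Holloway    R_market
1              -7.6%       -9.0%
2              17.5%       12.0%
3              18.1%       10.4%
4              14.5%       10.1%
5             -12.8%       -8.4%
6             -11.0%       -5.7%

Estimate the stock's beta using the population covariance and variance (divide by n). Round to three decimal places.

Mean R_i = (-7.6 + 17.5 + 18.1 + 14.5 − 12.8 − 11.0) / 6 = 3.1167%
Mean R_m = (-9.0 + 12.0 + 10.4 + 10.1 − 8.4 − 5.7) / 6 = 1.5667%
Σ(R_i − R̄_i)(R_m − R̄_m) = 754.0133  ⇒  Cov = 754.0133 / 6 = 125.6689
Σ(R_m − R̄_m)² = 523.4933  ⇒  Var(R_m) = 523.4933 / 6 = 87.2489
β = Cov / Var(R_m) = 125.6689 / 87.2489 = 1.4403

1.440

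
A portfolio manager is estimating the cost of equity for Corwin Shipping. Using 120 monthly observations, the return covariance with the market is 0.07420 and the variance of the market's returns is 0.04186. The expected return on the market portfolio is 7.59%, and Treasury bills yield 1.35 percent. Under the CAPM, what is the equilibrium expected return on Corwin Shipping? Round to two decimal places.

β = Cov(R_i, R_m) / Var(R_m) = 0.07420 / 0.04186 = 1.7726
MRP = 7.59% − 1.35% = 6.24%
E(R) = R_f + β × MRP = 1.35% + 1.7726 × 6.24% = 12.41%

12.41%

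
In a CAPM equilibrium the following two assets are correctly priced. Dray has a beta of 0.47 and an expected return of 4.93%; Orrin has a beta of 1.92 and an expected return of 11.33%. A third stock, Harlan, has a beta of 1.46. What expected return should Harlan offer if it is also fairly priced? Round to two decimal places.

MRP (SML slope) = (11.33% − 4.93%) / (1.92 − 0.47) = 6.40% / 1.45 = 4.4138%
R_f (intercept) = 4.93% − 0.47 × 4.4138% = 2.8555%
E(R_Harlan) = R_f + β × MRP = 2.8555% + 1.46 × 4.4138% = 9.30%

9.30%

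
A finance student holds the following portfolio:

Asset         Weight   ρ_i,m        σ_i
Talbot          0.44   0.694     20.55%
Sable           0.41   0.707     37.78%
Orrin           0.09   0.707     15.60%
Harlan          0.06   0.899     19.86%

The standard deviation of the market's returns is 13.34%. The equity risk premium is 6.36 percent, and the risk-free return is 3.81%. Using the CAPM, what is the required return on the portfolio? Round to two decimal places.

β_Talbot = 0.694 × 20.55% / 13.34% = 1.0691
β_Sable = 0.707 × 37.78% / 13.34% = 2.0023
β_Orrin = 0.707 × 15.60% / 13.34% = 0.8268
β_Harlan = 0.899 × 19.86% / 13.34% = 1.3384
β_P = Σ w_i β_i = 0.44×1.0691 + 0.41×2.0023 + 0.09×0.8268 + 0.06×1.3384 = 1.4461
E(R_P) = R_f + β_P × MRP = 3.81% + 1.4461 × 6.36% = 13.01%

13.01%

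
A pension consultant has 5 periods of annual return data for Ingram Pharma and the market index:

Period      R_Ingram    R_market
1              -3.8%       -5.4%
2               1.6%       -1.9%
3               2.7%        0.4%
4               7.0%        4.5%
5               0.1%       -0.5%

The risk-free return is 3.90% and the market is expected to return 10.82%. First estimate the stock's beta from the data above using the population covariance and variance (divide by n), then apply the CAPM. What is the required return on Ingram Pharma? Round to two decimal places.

Mean R_i = (-3.8 + 1.6 + 2.7 + 7.0 + 0.1) / 5 = 1.5200%
Mean R_m = (-5.4 − 1.9 + 0.4 + 4.5 − 0.5) / 5 = -0.5800%
Σ(R_i − R̄_i)(R_m − R̄_m) = 54.4180  ⇒  Cov = 54.4180 / 5 = 10.8836
Σ(R_m − R̄_m)² = 51.7480  ⇒  Var(R_m) = 51.7480 / 5 = 10.3496
β = Cov / Var(R_m) = 10.8836 / 10.3496 = 1.0516
MRP = 10.82% − 3.90% = 6.92%
E(R) = R_f + β × MRP = 3.90% + 1.0516 × 6.92% = 11.18%

11.18%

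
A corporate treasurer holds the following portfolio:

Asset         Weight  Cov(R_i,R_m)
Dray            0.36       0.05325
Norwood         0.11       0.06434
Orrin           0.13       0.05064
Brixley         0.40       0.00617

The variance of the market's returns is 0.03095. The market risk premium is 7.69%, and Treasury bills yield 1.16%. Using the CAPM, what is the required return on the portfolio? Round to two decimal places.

β_Dray = 0.05325 / 0.03095 = 1.7205
β_Norwood = 0.06434 / 0.03095 = 2.0788
β_Orrin = 0.05064 / 0.03095 = 1.6362
β_Brixley = 0.00617 / 0.03095 = 0.1994
β_P = Σ w_i β_i = 0.36×1.7205 + 0.11×2.0788 + 0.13×1.6362 + 0.40×0.1994 = 1.1405
E(R_P) = R_f + β_P × MRP = 1.16% + 1.1405 × 7.69% = 9.93%

9.93%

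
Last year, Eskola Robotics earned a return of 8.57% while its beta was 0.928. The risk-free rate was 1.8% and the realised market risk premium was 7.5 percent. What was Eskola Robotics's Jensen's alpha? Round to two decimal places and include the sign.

CAPM benchmark = R_f + β(R_m − R_f) = 1.8% + 0.928 × 7.5% = 8.7600%
α = actual − benchmark = 8.57% − 8.7600% = -0.19%

-0.19%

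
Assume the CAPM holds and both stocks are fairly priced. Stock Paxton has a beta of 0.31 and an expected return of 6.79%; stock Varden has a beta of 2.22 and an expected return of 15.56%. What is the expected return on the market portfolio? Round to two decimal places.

Both satisfy E(R) = R_f + β·MRP, so the slope of the SML is
MRP = (15.56% − 6.79%) / (2.22 − 0.31) = 8.77% / 1.91 = 4.5916%
R_f = E(R_Paxton) − β_Paxton·MRP = 6.79% − 0.31 × 4.5916% = 5.3666%
E(R_m) = R_f + MRP = 5.3666% + 4.5916% = 9.96%

9.96%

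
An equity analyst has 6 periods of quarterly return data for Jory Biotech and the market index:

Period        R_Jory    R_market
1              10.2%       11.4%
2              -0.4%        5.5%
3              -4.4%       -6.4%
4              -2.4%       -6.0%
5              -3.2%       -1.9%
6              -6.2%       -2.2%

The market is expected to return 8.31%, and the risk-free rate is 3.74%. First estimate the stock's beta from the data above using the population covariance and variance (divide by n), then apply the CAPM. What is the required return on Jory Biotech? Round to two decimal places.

7.03%

Mean R_i = (10.2 − 0.4 − 4.4 − 2.4 − 3.2 − 6.2) / 6 = -1.0667%
Mean R_m = (11.4 + 5.5 − 6.4 − 6.0 − 1.9 − 2.2) / 6 = 0.0667%
Σ(R_i − R̄_i)(R_m − R̄_m) = 176.7867  ⇒  Cov = 176.7867 / 6 = 29.4645
Σ(R_m − R̄_m)² = 245.5933  ⇒  Var(R_m) = 245.5933 / 6 = 40.9322
β = Cov / Var(R_m) = 29.4645 / 40.9322 = 0.7198
MRP = 8.31% − 3.74% = 4.57%
E(R) = R_f + β × MRP = 3.74% + 0.7198 × 4.57% = 7.03%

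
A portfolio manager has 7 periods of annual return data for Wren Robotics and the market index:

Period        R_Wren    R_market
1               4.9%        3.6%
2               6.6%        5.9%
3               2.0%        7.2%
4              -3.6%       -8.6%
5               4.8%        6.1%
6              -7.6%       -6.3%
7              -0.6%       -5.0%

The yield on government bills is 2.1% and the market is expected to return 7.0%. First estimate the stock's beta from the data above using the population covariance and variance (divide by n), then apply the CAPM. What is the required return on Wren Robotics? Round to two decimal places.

5.31%

Mean R_i = (4.9 + 6.6 + 2.0 − 3.6 + 4.8 − 7.6 − 0.6) / 7 = 0.9286%
Mean R_m = (3.6 + 5.9 + 7.2 − 8.6 + 6.1 − 6.3 − 5.0) / 7 = 0.4143%
Σ(R_i − R̄_i)(R_m − R̄_m) = 179.4071  ⇒  Cov = 179.4071 / 7 = 25.6296
Σ(R_m − R̄_m)² = 274.2686  ⇒  Var(R_m) = 274.2686 / 7 = 39.1812
β = Cov / Var(R_m) = 25.6296 / 39.1812 = 0.6541
MRP = 7.0% − 2.1% = 4.90%
E(R) = R_f + β × MRP = 2.1% + 0.6541 × 4.9% = 5.31%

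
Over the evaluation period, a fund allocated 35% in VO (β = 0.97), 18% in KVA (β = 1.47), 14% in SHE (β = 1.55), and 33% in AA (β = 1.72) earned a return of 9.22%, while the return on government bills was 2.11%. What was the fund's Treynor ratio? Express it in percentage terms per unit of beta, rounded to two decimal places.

5.12%

β_P = 0.35×0.97 + 0.18×1.47 + 0.14×1.55 + 0.33×1.72 = 1.3887
Treynor = (R_P − R_f) / β_P = (9.22% − 2.11%) / 1.3887 = 7.11% / 1.3887 = 5.12%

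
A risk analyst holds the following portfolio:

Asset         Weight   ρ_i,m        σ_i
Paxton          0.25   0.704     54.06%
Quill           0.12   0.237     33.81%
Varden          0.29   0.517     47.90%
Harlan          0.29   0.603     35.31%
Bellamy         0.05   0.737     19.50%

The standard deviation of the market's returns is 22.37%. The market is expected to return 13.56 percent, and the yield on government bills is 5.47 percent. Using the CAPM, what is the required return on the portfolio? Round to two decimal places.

14.35%

β_Paxton = 0.704 × 54.06% / 22.37% = 1.7013
β_Quill = 0.237 × 33.81% / 22.37% = 0.3582
β_Varden = 0.517 × 47.90% / 22.37% = 1.1070
β_Harlan = 0.603 × 35.31% / 22.37% = 0.9518
β_Bellamy = 0.737 × 19.50% / 22.37% = 0.6424
β_P = Σ w_i β_i = 0.25×1.7013 + 0.12×0.3582 + 0.29×1.1070 + 0.29×0.9518 + 0.05×0.6424 = 1.0975
MRP = 13.56% − 5.47% = 8.09%
E(R_P) = R_f + β_P × MRP = 5.47% + 1.0975 × 8.09% = 14.35%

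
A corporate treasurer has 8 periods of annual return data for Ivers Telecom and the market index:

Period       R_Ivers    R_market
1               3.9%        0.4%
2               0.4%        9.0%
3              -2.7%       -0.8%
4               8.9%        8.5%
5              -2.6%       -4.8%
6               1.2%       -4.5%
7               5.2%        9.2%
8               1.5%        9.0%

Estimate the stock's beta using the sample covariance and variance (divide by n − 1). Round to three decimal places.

0.359

Mean R_i = (3.9 + 0.4 − 2.7 + 8.9 − 2.6 + 1.2 + 5.2 + 1.5) / 8 = 1.9750%
Mean R_m = (0.4 + 9.0 − 0.8 + 8.5 − 4.8 − 4.5 + 9.2 + 9.0) / 8 = 3.2500%
Σ(R_i − R̄_i)(R_m − R̄_m) = 100.0400  ⇒  Cov = 100.0400 / 7 = 14.2914
Σ(R_m − R̄_m)² = 278.4800  ⇒  Var(R_m) = 278.4800 / 7 = 39.7829
β = Cov / Var(R_m) = 14.2914 / 39.7829 = 0.3592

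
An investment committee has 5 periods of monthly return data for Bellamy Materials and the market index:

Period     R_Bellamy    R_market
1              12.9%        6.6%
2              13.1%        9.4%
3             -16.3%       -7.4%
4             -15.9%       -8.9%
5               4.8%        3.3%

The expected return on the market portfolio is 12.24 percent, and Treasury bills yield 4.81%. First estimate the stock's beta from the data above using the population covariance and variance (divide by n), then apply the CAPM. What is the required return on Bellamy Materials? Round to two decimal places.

17.97%

Mean R_i = (12.9 + 13.1 − 16.3 − 15.9 + 4.8) / 5 = -0.2800%
Mean R_m = (6.6 + 9.4 − 7.4 − 8.9 + 3.3) / 5 = 0.6000%
Σ(R_i − R̄_i)(R_m − R̄_m) = 487.0900  ⇒  Cov = 487.0900 / 5 = 97.4180
Σ(R_m − R̄_m)² = 274.9800  ⇒  Var(R_m) = 274.9800 / 5 = 54.9960
β = Cov / Var(R_m) = 97.4180 / 54.9960 = 1.7714
MRP = 12.24% − 4.81% = 7.43%
E(R) = R_f + β × MRP = 4.81% + 1.7714 × 7.43% = 17.97%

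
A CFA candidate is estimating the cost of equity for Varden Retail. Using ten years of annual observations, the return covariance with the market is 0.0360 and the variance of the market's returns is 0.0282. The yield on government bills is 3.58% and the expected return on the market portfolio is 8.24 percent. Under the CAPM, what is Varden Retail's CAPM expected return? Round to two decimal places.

β = Cov(R_i, R_m) / Var(R_m) = 0.0360 / 0.0282 = 1.2766
MRP = 8.24% − 3.58% = 4.66%
E(R) = R_f + β × MRP = 3.58% + 1.2766 × 4.66% = 9.53%

9.53%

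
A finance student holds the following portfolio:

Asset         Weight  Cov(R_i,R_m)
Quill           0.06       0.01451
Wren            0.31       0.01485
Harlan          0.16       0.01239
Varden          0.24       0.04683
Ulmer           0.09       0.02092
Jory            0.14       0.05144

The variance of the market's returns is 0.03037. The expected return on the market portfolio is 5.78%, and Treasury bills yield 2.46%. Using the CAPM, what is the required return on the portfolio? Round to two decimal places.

5.50%

β_Quill = 0.01451 / 0.03037 = 0.4778
β_Wren = 0.01485 / 0.03037 = 0.4890
β_Harlan = 0.01239 / 0.03037 = 0.4080
β_Varden = 0.04683 / 0.03037 = 1.5420
β_Ulmer = 0.02092 / 0.03037 = 0.6888
β_Jory = 0.05144 / 0.03037 = 1.6938
β_P = Σ w_i β_i = 0.06×0.4778 + 0.31×0.4890 + 0.16×0.4080 + 0.24×1.5420 + 0.09×0.6888 + 0.14×1.6938 = 0.9147
MRP = 5.78% − 2.46% = 3.32%
E(R_P) = R_f + β_P × MRP = 2.46% + 0.9147 × 3.32% = 5.50%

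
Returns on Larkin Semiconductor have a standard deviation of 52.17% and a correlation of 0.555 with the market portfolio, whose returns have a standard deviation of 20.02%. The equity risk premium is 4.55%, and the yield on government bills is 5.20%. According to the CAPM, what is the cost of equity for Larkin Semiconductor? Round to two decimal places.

β = ρ × σ_i / σ_m = 0.555 × 52.17% / 20.02% = 1.4463
E(R) = 5.20% + 1.4463 × 4.55% = 11.78%

11.78%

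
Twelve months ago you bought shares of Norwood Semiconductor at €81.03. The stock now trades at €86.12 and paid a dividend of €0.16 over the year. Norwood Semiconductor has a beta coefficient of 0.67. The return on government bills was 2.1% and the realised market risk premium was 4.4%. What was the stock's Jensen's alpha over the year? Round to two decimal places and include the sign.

Realised HPR = (P1 + D1 − P0) / P0 = (86.12 + 0.16 − 81.03) / 81.03 = 5.25 / 81.03 = 6.4791%
CAPM required = R_f + β·MRP = 2.1% + 0.67 × 4.4% = 5.0480%
α = realised − required = 6.4791% − 5.0480% = +1.43%

+1.43%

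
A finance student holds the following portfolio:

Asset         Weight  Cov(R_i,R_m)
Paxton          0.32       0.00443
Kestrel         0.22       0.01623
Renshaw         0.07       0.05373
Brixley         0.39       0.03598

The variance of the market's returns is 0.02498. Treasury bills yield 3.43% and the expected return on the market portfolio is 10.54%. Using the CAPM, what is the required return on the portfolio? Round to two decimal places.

9.91%

β_Paxton = 0.00443 / 0.02498 = 0.1773
β_Kestrel = 0.01623 / 0.02498 = 0.6497
β_Renshaw = 0.05373 / 0.02498 = 2.1509
β_Brixley = 0.03598 / 0.02498 = 1.4404
β_P = Σ w_i β_i = 0.32×0.1773 + 0.22×0.6497 + 0.07×2.1509 + 0.39×1.4404 = 0.9120
MRP = 10.54% − 3.43% = 7.11%
E(R_P) = R_f + β_P × MRP = 3.43% + 0.9120 × 7.11% = 9.91%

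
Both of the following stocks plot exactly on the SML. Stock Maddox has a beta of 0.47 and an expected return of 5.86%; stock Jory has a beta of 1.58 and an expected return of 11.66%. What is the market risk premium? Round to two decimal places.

Both satisfy E(R) = R_f + β·MRP, so the slope of the SML is
MRP = (11.66% − 5.86%) / (1.58 − 0.47) = 5.80% / 1.11 = 5.2252%

5.23%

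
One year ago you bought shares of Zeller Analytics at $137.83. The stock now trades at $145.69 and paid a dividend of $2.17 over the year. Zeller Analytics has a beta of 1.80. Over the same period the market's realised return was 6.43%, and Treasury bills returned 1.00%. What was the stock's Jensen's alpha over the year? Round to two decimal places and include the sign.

-3.50%

Realised HPR = (P1 + D1 − P0) / P0 = (145.69 + 2.17 − 137.83) / 137.83 = 10.03 / 137.83 = 7.2771%
MRP = 6.43% − 1.00% = 5.43%
CAPM required = R_f + β·MRP = 1.00% + 1.80 × 5.43% = 10.7740%
α = realised − required = 7.2771% − 10.7740% = -3.50%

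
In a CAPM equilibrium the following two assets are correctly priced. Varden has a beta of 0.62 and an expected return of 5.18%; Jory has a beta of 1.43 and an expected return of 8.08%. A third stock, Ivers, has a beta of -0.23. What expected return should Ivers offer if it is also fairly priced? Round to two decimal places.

2.14%

MRP (SML slope) = (8.08% − 5.18%) / (1.43 − 0.62) = 2.90% / 0.81 = 3.5802%
R_f (intercept) = 5.18% − 0.62 × 3.5802% = 2.9603%
E(R_Ivers) = R_f + β × MRP = 2.9603% + -0.23 × 3.5802% = 2.14%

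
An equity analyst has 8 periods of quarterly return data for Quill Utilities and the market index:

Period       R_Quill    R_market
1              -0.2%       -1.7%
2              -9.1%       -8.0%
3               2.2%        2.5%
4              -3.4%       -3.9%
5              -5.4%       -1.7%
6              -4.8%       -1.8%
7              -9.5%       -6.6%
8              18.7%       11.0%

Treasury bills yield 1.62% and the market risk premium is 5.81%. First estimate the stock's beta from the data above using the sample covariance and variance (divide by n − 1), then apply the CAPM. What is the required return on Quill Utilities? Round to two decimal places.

10.20%

Mean R_i = (-0.2 − 9.1 + 2.2 − 3.4 − 5.4 − 4.8 − 9.5 + 18.7) / 8 = -1.4375%
Mean R_m = (-1.7 − 8.0 + 2.5 − 3.9 − 1.7 − 1.8 − 6.6 + 11.0) / 8 = -1.2750%
Σ(R_i − R̄_i)(R_m − R̄_m) = 363.4575  ⇒  Cov = 363.4575 / 7 = 51.9225
Σ(R_m − R̄_m)² = 246.0350  ⇒  Var(R_m) = 246.0350 / 7 = 35.1479
β = Cov / Var(R_m) = 51.9225 / 35.1479 = 1.4773
E(R) = R_f + β × MRP = 1.62% + 1.4773 × 5.81% = 10.20%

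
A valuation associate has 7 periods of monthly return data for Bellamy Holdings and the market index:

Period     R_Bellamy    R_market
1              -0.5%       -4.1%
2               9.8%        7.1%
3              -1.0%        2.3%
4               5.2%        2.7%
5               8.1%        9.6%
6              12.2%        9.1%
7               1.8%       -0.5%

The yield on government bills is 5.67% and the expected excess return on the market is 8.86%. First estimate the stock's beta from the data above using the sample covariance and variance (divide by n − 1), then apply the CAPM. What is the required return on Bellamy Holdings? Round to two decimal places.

13.46%

Mean R_i = (-0.5 + 9.8 − 1.0 + 5.2 + 8.1 + 12.2 + 1.8) / 7 = 5.0857%
Mean R_m = (-4.1 + 7.1 + 2.3 + 2.7 + 9.6 + 9.1 − 0.5) / 7 = 3.7429%
Σ(R_i − R̄_i)(R_m − R̄_m) = 138.0043  ⇒  Cov = 138.0043 / 6 = 23.0007
Σ(R_m − R̄_m)² = 156.9571  ⇒  Var(R_m) = 156.9571 / 6 = 26.1595
β = Cov / Var(R_m) = 23.0007 / 26.1595 = 0.8792
E(R) = R_f + β × MRP = 5.67% + 0.8792 × 8.86% = 13.46%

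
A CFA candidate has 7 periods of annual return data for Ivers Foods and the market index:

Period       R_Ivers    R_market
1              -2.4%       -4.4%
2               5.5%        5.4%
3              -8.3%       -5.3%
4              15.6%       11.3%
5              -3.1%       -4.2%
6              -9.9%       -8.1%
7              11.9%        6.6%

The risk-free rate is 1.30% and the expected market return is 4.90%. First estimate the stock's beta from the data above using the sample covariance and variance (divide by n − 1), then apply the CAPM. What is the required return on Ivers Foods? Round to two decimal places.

5.98%

Mean R_i = (-2.4 + 5.5 − 8.3 + 15.6 − 3.1 − 9.9 + 11.9) / 7 = 1.3286%
Mean R_m = (-4.4 + 5.4 − 5.3 + 11.3 − 4.2 − 8.1 + 6.6) / 7 = 0.1857%
Σ(R_i − R̄_i)(R_m − R̄_m) = 430.5529  ⇒  Cov = 430.5529 / 6 = 71.7588
Σ(R_m − R̄_m)² = 330.8686  ⇒  Var(R_m) = 330.8686 / 6 = 55.1448
β = Cov / Var(R_m) = 71.7588 / 55.1448 = 1.3013
MRP = 4.90% − 1.30% = 3.60%
E(R) = R_f + β × MRP = 1.30% + 1.3013 × 3.60% = 5.98%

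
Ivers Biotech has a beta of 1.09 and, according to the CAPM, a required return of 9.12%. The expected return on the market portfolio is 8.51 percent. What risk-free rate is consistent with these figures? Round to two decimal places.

1.73%

E(R) = R_f + β(E(R_m) − R_f) = R_f(1 − β) + β·E(R_m)
9.12% = R_f × (1 − 1.09) + 1.09 × 8.51%
9.12% = R_f × -0.09 + 9.2759%
R_f = (9.12% − 9.2759%) / -0.09 = 1.73%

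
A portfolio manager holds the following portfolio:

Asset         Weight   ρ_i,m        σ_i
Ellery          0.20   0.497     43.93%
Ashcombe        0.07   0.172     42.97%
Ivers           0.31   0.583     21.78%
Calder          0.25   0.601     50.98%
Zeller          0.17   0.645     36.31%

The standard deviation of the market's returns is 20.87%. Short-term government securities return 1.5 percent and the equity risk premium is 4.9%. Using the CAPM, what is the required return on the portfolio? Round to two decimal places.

β_Ellery = 0.497 × 43.93% / 20.87% = 1.0462
β_Ashcombe = 0.172 × 42.97% / 20.87% = 0.3541
β_Ivers = 0.583 × 21.78% / 20.87% = 0.6084
β_Calder = 0.601 × 50.98% / 20.87% = 1.4681
β_Zeller = 0.645 × 36.31% / 20.87% = 1.1222
β_P = Σ w_i β_i = 0.20×1.0462 + 0.07×0.3541 + 0.31×0.6084 + 0.25×1.4681 + 0.17×1.1222 = 0.9804
E(R_P) = R_f + β_P × MRP = 1.5% + 0.9804 × 4.9% = 6.30%

6.30%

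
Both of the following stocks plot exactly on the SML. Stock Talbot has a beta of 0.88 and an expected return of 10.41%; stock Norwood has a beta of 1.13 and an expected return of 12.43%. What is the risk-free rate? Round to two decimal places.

Both satisfy E(R) = R_f + β·MRP, so the slope of the SML is
MRP = (12.43% − 10.41%) / (1.13 − 0.88) = 2.02% / 0.25 = 8.0800%
R_f = E(R_Talbot) − β_Talbot·MRP = 10.41% − 0.88 × 8.0800% = 3.2996%

3.30%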